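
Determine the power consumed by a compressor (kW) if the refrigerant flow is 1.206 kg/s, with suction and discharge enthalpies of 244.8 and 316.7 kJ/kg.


dh = 316.7 - 244.8 = 71.9 kJ/kg
W = m_dot * dh = 1.206 * 71.9 = 86.71 kW

86.71


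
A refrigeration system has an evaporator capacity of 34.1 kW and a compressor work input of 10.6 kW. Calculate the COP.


COP = Q_evap / W
COP = 34.1 / 10.6
COP = 3.217

3.217


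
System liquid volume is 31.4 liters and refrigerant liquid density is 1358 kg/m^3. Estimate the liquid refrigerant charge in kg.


Charge = V * rho / 1000
Charge = 31.4 * 1358 / 1000
Charge = 42.64 kg

42.64


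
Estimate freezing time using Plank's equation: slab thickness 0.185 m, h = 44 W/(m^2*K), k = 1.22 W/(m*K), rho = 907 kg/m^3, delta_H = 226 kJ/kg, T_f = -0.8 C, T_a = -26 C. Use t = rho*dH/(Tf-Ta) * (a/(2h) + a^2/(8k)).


dT = -0.8 - (-26) = 25.2 K
term1 = a/(2h) = 0.185/(2*44) = 0.002102272727
term2 = a^2/(8k) = 0.185^2/(8*1.22) = 0.003506659836
t = rho*dH*1000/dT * (term1 + term2)
t = 907*226*1000/25.2 * (0.002102272727 + 0.003506659836)
t = 45624 s

45624


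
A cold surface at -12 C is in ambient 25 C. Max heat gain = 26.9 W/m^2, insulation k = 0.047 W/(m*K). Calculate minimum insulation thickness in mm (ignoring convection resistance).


dT = 25 - (-12) = 37 K
thickness = k * dT / q_max * 1000
thickness = 0.047 * 37 / 26.9 * 1000
thickness = 64.6 mm

64.6


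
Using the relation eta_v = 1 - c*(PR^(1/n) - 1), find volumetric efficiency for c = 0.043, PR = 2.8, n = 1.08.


PR^(1/n) = 2.8^(1/1.08) = 2.59438972
eta_v = 1 - 0.043 * (2.59438972 - 1)
eta_v = 0.9314

0.9314


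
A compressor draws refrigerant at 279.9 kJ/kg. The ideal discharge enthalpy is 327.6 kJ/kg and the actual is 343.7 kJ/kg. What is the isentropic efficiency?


dh_ideal = 327.6 - 279.9 = 47.7 kJ/kg
dh_actual = 343.7 - 279.9 = 63.8 kJ/kg
eta_s = dh_ideal / dh_actual = 47.7 / 63.8
eta_s = 0.7476

0.7476


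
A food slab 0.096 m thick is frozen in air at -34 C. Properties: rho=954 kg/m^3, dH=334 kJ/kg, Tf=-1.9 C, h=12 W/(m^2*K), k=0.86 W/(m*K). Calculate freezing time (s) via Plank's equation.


dT = -1.9 - (-34) = 32.1 K
term1 = a/(2h) = 0.096/(2*12) = 0.004
term2 = a^2/(8k) = 0.096^2/(8*0.86) = 0.001339534884
t = rho*dH*1000/dT * (term1 + term2)
t = 954*334*1000/32.1 * (0.004 + 0.001339534884)
t = 53002 s

53002


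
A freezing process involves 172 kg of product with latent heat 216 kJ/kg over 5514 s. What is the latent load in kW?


Q_lat = m * h_fg / t
Q_lat = 172 * 216 / 5514
Q_lat = 6.74 kW

6.74


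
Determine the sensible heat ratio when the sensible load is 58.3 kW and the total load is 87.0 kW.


SHR = Q_sensible / Q_total
SHR = 58.3 / 87.0
SHR = 0.67

0.67


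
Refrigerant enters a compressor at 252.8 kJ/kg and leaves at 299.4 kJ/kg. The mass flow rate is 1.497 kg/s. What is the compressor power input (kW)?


dh = 299.4 - 252.8 = 46.6 kJ/kg
W = m_dot * dh = 1.497 * 46.6 = 69.76 kW

69.76


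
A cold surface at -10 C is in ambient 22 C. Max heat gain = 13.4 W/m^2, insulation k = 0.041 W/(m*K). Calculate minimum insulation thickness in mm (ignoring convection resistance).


dT = 22 - (-10) = 32 K
thickness = k * dT / q_max * 1000
thickness = 0.041 * 32 / 13.4 * 1000
thickness = 97.9 mm

97.9


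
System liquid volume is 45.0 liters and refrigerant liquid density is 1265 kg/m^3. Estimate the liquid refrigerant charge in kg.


Charge = V * rho / 1000
Charge = 45.0 * 1265 / 1000
Charge = 56.93 kg

56.93


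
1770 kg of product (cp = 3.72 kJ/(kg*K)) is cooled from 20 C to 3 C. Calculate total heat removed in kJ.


dT = 20 - (3) = 17 K
Q = m * cp * dT = 1770 * 3.72 * 17
Q = 111935 kJ

111935


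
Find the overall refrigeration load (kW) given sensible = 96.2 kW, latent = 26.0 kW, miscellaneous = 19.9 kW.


Q_total = Q_s + Q_l + Q_misc
Q_total = 96.2 + 26.0 + 19.9
Q_total = 142.1 kW

142.1


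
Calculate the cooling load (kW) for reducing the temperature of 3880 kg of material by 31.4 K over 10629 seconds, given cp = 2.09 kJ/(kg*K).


Q = m * cp * dT / t
Q = 3880 * 2.09 * 31.4 / 10629
Q = 23.956 kW

23.956


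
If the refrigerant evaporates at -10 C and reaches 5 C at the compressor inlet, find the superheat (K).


Superheat = T_suction - T_evap
Superheat = 5 - (-10)
Superheat = 15 K

15


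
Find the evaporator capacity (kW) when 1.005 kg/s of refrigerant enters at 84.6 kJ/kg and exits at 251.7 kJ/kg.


dh = 251.7 - 84.6 = 167.1 kJ/kg
Q_evap = m_dot * dh = 1.005 * 167.1
Q_evap = 167.94 kW

167.94


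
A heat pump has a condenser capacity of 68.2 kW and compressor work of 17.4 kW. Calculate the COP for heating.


COP_hp = Q_cond / W
COP_hp = 68.2 / 17.4
COP_hp = 3.92

3.92


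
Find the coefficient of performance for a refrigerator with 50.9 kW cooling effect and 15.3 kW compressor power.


COP = Q_evap / W
COP = 50.9 / 15.3
COP = 3.327

3.327


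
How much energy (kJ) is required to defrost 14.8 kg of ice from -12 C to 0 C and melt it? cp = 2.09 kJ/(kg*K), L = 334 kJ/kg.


Sensible heat = cp * dT = 2.09 * 12 = 25.08 kJ/kg
Total per kg = 25.08 + 334 = 359.08 kJ/kg
Q = m * total = 14.8 * 359.08
Q = 5314.4 kJ

5314.4


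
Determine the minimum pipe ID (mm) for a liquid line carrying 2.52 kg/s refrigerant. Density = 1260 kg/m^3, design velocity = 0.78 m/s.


A = m_dot / (rho * v) = 2.52 / (1260 * 0.78) = 0.002564102564 m^2
d = sqrt(4*A/pi) * 1000
d = 57.1 mm

57.1


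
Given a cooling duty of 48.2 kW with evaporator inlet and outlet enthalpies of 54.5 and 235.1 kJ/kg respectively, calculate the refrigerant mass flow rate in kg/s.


dh = 235.1 - 54.5 = 180.6 kJ/kg
m_dot = Q / dh = 48.2 / 180.6 = 0.2669 kg/s

0.2669


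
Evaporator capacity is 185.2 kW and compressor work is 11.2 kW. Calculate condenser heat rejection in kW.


Q_cond = Q_evap + W
Q_cond = 185.2 + 11.2
Q_cond = 196.4 kW

196.4


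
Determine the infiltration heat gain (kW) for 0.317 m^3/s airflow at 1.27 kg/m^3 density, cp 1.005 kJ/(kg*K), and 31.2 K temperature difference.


Q = V_dot * rho * cp * dT
Q = 0.317 * 1.27 * 1.005 * 31.2
Q = 12.624 kW

12.624


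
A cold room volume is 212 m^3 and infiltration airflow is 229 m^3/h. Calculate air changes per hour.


ACH = flow / volume
ACH = 229 / 212
ACH = 1.08

1.08


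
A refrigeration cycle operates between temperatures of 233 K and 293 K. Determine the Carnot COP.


dT = 293 - 233 = 60 K
COP_carnot = T_cold / dT = 233 / 60
COP_carnot = 3.883

3.883


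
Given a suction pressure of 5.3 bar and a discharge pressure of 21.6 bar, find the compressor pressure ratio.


PR = P_high / P_low
PR = 21.6 / 5.3
PR = 4.075

4.075


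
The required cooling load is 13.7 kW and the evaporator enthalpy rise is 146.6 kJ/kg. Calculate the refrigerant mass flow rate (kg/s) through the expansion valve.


m_dot = Q / dh
m_dot = 13.7 / 146.6
m_dot = 0.0935 kg/s

0.0935


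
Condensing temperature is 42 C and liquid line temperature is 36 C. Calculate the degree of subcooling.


Subcooling = T_cond - T_liquid
Subcooling = 42 - 36
Subcooling = 6 K

6


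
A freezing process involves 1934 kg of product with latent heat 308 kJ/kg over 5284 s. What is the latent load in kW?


Q_lat = m * h_fg / t
Q_lat = 1934 * 308 / 5284
Q_lat = 112.73 kW

112.73


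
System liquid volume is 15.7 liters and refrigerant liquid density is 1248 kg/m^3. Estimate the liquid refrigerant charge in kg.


Charge = V * rho / 1000
Charge = 15.7 * 1248 / 1000
Charge = 19.59 kg

19.59


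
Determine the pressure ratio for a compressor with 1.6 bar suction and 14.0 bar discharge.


PR = P_high / P_low
PR = 14.0 / 1.6
PR = 8.75

8.75


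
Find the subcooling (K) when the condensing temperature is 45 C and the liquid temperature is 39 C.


Subcooling = T_cond - T_liquid
Subcooling = 45 - 39
Subcooling = 6 K

6


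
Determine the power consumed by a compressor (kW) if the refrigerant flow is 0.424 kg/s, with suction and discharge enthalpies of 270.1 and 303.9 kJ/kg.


dh = 303.9 - 270.1 = 33.8 kJ/kg
W = m_dot * dh = 0.424 * 33.8 = 14.33 kW

14.33


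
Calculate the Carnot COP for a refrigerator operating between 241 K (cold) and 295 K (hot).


dT = 295 - 241 = 54 K
COP_carnot = T_cold / dT = 241 / 54
COP_carnot = 4.463

4.463


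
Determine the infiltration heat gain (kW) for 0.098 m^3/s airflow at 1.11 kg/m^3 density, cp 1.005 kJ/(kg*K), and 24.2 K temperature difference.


Q = V_dot * rho * cp * dT
Q = 0.098 * 1.11 * 1.005 * 24.2
Q = 2.646 kW

2.646


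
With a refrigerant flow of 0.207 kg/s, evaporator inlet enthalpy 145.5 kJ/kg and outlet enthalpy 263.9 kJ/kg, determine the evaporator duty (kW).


dh = 263.9 - 145.5 = 118.4 kJ/kg
Q_evap = m_dot * dh = 0.207 * 118.4
Q_evap = 24.51 kW

24.51


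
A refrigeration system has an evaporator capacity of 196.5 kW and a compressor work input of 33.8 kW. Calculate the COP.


COP = Q_evap / W
COP = 196.5 / 33.8
COP = 5.814

5.814


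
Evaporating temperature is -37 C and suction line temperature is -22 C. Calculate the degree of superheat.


Superheat = T_suction - T_evap
Superheat = -22 - (-37)
Superheat = 15 K

15


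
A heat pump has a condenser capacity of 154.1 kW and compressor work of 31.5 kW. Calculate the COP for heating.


COP_hp = Q_cond / W
COP_hp = 154.1 / 31.5
COP_hp = 4.892

4.892


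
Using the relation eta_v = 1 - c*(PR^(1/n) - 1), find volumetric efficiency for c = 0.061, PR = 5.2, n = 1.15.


PR^(1/n) = 5.2^(1/1.15) = 4.19383754
eta_v = 1 - 0.061 * (4.19383754 - 1)
eta_v = 0.8052

0.8052


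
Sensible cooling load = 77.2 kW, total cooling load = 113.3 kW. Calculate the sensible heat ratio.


SHR = Q_sensible / Q_total
SHR = 77.2 / 113.3
SHR = 0.681

0.681


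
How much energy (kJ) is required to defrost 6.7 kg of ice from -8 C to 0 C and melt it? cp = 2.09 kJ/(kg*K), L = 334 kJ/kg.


Sensible heat = cp * dT = 2.09 * 8 = 16.72 kJ/kg
Total per kg = 16.72 + 334 = 350.72 kJ/kg
Q = m * total = 6.7 * 350.72
Q = 2349.8 kJ

2349.8


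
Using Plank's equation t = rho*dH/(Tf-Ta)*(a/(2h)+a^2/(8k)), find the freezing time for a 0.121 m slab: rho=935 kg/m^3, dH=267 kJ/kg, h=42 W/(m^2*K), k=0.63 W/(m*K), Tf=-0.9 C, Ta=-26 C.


dT = -0.9 - (-26) = 25.1 K
term1 = a/(2h) = 0.121/(2*42) = 0.00144047619
term2 = a^2/(8k) = 0.121^2/(8*0.63) = 0.002904960317
t = rho*dH*1000/dT * (term1 + term2)
t = 935*267*1000/25.1 * (0.00144047619 + 0.002904960317)
t = 43220 s

43220


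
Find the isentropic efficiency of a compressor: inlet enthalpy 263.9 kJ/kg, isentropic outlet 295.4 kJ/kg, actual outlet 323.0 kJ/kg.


dh_ideal = 295.4 - 263.9 = 31.5 kJ/kg
dh_actual = 323.0 - 263.9 = 59.1 kJ/kg
eta_s = dh_ideal / dh_actual = 31.5 / 59.1
eta_s = 0.533

0.533


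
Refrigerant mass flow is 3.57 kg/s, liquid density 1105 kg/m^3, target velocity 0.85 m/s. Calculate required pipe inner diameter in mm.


A = m_dot / (rho * v) = 3.57 / (1105 * 0.85) = 0.003800904977 m^2
d = sqrt(4*A/pi) * 1000
d = 69.6 mm

69.6


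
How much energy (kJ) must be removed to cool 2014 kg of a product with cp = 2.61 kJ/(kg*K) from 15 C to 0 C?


dT = 15 - (0) = 15 K
Q = m * cp * dT = 2014 * 2.61 * 15
Q = 78848 kJ

78848


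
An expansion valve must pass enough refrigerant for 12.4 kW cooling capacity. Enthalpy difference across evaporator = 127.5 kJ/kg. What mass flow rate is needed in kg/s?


m_dot = Q / dh
m_dot = 12.4 / 127.5
m_dot = 0.0973 kg/s

0.0973


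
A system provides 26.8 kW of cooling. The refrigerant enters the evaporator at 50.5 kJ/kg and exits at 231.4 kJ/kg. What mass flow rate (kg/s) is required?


dh = 231.4 - 50.5 = 180.9 kJ/kg
m_dot = Q / dh = 26.8 / 180.9 = 0.1481 kg/s

0.1481


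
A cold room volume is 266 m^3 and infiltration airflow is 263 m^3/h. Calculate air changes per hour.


ACH = flow / volume
ACH = 263 / 266
ACH = 0.989

0.989


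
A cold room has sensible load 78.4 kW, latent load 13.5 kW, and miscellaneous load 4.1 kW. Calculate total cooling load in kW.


Q_total = Q_s + Q_l + Q_misc
Q_total = 78.4 + 13.5 + 4.1
Q_total = 96.0 kW

96.0


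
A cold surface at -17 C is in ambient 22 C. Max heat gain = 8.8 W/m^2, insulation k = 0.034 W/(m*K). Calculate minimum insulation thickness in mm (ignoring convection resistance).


dT = 22 - (-17) = 39 K
thickness = k * dT / q_max * 1000
thickness = 0.034 * 39 / 8.8 * 1000
thickness = 150.7 mm

150.7


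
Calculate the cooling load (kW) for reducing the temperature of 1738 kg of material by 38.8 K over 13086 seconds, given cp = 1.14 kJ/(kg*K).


Q = m * cp * dT / t
Q = 1738 * 1.14 * 38.8 / 13086
Q = 5.875 kW

5.875


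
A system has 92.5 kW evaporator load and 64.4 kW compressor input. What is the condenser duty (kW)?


Q_cond = Q_evap + W
Q_cond = 92.5 + 64.4
Q_cond = 156.9 kW

156.9


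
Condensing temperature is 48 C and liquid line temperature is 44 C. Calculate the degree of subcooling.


Subcooling = T_cond - T_liquid
Subcooling = 48 - 44
Subcooling = 4 K

4


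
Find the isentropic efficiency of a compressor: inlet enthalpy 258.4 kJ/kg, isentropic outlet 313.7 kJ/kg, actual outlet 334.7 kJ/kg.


dh_ideal = 313.7 - 258.4 = 55.3 kJ/kg
dh_actual = 334.7 - 258.4 = 76.3 kJ/kg
eta_s = dh_ideal / dh_actual = 55.3 / 76.3
eta_s = 0.7248

0.7248


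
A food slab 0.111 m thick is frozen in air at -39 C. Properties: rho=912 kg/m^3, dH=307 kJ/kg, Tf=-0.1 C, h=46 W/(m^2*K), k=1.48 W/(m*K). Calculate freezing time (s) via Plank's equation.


dT = -0.1 - (-39) = 38.9 K
term1 = a/(2h) = 0.111/(2*46) = 0.001206521739
term2 = a^2/(8k) = 0.111^2/(8*1.48) = 0.001040625
t = rho*dH*1000/dT * (term1 + term2)
t = 912*307*1000/38.9 * (0.001206521739 + 0.001040625)
t = 16174 s

16174


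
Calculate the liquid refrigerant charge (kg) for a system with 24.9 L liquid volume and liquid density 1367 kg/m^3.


Charge = V * rho / 1000
Charge = 24.9 * 1367 / 1000
Charge = 34.04 kg

34.04


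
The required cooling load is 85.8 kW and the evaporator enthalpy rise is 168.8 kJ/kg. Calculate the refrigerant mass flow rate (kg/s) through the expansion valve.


m_dot = Q / dh
m_dot = 85.8 / 168.8
m_dot = 0.5083 kg/s

0.5083


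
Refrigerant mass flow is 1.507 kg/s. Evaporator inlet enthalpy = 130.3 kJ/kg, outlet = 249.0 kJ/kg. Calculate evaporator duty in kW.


dh = 249.0 - 130.3 = 118.7 kJ/kg
Q_evap = m_dot * dh = 1.507 * 118.7
Q_evap = 178.88 kW

178.88


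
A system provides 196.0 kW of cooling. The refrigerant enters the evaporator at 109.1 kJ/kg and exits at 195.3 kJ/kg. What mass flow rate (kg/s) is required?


dh = 195.3 - 109.1 = 86.2 kJ/kg
m_dot = Q / dh = 196.0 / 86.2 = 2.2738 kg/s

2.2738


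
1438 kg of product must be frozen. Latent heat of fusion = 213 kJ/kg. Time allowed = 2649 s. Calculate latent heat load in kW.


Q_lat = m * h_fg / t
Q_lat = 1438 * 213 / 2649
Q_lat = 115.63 kW

115.63


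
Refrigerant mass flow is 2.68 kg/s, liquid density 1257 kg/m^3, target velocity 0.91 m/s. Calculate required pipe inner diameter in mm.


A = m_dot / (rho * v) = 2.68 / (1257 * 0.91) = 0.002342923584 m^2
d = sqrt(4*A/pi) * 1000
d = 54.6 mm

54.6


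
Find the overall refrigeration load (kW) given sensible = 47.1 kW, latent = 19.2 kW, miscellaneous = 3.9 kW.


Q_total = Q_s + Q_l + Q_misc
Q_total = 47.1 + 19.2 + 3.9
Q_total = 70.2 kW

70.2


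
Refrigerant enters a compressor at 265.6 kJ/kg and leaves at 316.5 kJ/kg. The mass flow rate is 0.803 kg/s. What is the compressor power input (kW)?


dh = 316.5 - 265.6 = 50.9 kJ/kg
W = m_dot * dh = 0.803 * 50.9 = 40.87 kW

40.87


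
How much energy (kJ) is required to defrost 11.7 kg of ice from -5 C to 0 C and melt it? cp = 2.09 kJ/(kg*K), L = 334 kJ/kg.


Sensible heat = cp * dT = 2.09 * 5 = 10.45 kJ/kg
Total per kg = 10.45 + 334 = 344.45 kJ/kg
Q = m * total = 11.7 * 344.45
Q = 4030.1 kJ

4030.1


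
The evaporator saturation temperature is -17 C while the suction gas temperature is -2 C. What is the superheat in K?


Superheat = T_suction - T_evap
Superheat = -2 - (-17)
Superheat = 15 K

15


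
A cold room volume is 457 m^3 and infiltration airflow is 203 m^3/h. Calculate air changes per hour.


ACH = flow / volume
ACH = 203 / 457
ACH = 0.444

0.444


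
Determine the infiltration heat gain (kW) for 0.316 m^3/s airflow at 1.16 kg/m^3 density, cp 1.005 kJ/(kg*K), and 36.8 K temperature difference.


Q = V_dot * rho * cp * dT
Q = 0.316 * 1.16 * 1.005 * 36.8
Q = 13.557 kW

13.557


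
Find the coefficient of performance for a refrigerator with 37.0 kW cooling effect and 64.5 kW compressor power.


COP = Q_evap / W
COP = 37.0 / 64.5
COP = 0.574

0.574


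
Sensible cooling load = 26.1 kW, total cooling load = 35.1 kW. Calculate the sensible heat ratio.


SHR = Q_sensible / Q_total
SHR = 26.1 / 35.1
SHR = 0.744

0.744


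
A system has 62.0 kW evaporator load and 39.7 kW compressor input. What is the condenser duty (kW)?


Q_cond = Q_evap + W
Q_cond = 62.0 + 39.7
Q_cond = 101.7 kW

101.7


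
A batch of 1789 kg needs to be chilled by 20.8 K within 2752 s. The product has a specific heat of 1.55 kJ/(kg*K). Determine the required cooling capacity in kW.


Q = m * cp * dT / t
Q = 1789 * 1.55 * 20.8 / 2752
Q = 20.958 kW

20.958


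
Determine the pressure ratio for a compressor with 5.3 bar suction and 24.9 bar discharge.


PR = P_high / P_low
PR = 24.9 / 5.3
PR = 4.698

4.698


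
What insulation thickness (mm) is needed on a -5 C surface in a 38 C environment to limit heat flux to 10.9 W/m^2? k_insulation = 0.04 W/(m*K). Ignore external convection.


dT = 38 - (-5) = 43 K
thickness = k * dT / q_max * 1000
thickness = 0.04 * 43 / 10.9 * 1000
thickness = 157.8 mm

157.8


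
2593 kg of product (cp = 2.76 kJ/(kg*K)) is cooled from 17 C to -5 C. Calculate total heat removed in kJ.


dT = 17 - (-5) = 22 K
Q = m * cp * dT = 2593 * 2.76 * 22
Q = 157447 kJ

157447


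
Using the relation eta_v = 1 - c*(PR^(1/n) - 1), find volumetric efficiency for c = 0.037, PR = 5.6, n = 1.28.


PR^(1/n) = 5.6^(1/1.28) = 3.84168628
eta_v = 1 - 0.037 * (3.84168628 - 1)
eta_v = 0.8949

0.8949


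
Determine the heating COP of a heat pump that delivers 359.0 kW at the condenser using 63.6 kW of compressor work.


COP_hp = Q_cond / W
COP_hp = 359.0 / 63.6
COP_hp = 5.645

5.645


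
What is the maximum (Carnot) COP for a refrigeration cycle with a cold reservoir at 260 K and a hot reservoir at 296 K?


dT = 296 - 260 = 36 K
COP_carnot = T_cold / dT = 260 / 36
COP_carnot = 7.222

7.222


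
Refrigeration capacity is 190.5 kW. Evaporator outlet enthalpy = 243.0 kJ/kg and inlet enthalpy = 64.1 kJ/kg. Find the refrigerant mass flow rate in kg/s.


dh = 243.0 - 64.1 = 178.9 kJ/kg
m_dot = Q / dh = 190.5 / 178.9 = 1.0648 kg/s

1.0648


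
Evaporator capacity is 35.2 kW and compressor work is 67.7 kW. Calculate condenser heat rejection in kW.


Q_cond = Q_evap + W
Q_cond = 35.2 + 67.7
Q_cond = 102.9 kW

102.9


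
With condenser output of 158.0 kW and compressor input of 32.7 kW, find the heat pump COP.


COP_hp = Q_cond / W
COP_hp = 158.0 / 32.7
COP_hp = 4.832

4.832


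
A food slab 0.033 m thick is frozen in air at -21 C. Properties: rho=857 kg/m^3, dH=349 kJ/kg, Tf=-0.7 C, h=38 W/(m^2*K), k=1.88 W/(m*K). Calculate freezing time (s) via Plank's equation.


dT = -0.7 - (-21) = 20.3 K
term1 = a/(2h) = 0.033/(2*38) = 0.0004342105263
term2 = a^2/(8k) = 0.033^2/(8*1.88) = 0.00007240691489
t = rho*dH*1000/dT * (term1 + term2)
t = 857*349*1000/20.3 * (0.0004342105263 + 0.00007240691489)
t = 7464 s

7464


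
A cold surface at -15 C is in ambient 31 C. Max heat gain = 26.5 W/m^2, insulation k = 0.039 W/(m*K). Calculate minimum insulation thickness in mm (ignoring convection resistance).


dT = 31 - (-15) = 46 K
thickness = k * dT / q_max * 1000
thickness = 0.039 * 46 / 26.5 * 1000
thickness = 67.7 mm

67.7


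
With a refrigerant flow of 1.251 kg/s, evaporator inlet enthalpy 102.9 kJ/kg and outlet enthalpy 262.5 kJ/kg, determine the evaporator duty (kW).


dh = 262.5 - 102.9 = 159.6 kJ/kg
Q_evap = m_dot * dh = 1.251 * 159.6
Q_evap = 199.66 kW

199.66


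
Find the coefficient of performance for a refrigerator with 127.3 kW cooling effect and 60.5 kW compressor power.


COP = Q_evap / W
COP = 127.3 / 60.5
COP = 2.104

2.104


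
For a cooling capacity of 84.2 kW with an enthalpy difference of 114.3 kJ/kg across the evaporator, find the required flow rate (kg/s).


m_dot = Q / dh
m_dot = 84.2 / 114.3
m_dot = 0.7367 kg/s

0.7367


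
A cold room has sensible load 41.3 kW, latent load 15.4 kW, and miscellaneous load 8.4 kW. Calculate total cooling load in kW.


Q_total = Q_s + Q_l + Q_misc
Q_total = 41.3 + 15.4 + 8.4
Q_total = 65.1 kW

65.1


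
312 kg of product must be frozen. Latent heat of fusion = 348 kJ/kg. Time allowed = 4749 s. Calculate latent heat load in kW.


Q_lat = m * h_fg / t
Q_lat = 312 * 348 / 4749
Q_lat = 22.86 kW

22.86


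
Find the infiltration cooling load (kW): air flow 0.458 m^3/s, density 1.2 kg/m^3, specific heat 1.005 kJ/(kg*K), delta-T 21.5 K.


Q = V_dot * rho * cp * dT
Q = 0.458 * 1.2 * 1.005 * 21.5
Q = 11.875 kW

11.875


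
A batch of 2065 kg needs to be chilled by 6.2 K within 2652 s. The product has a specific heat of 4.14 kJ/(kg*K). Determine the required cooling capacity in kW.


Q = m * cp * dT / t
Q = 2065 * 4.14 * 6.2 / 2652
Q = 19.987 kW

19.987


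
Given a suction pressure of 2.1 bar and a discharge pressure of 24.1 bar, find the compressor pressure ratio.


PR = P_high / P_low
PR = 24.1 / 2.1
PR = 11.476

11.476


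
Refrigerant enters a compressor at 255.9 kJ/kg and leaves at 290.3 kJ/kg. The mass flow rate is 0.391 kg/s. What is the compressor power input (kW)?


dh = 290.3 - 255.9 = 34.4 kJ/kg
W = m_dot * dh = 0.391 * 34.4 = 13.45 kW

13.45


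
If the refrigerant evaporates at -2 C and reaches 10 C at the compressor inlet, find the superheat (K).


Superheat = T_suction - T_evap
Superheat = 10 - (-2)
Superheat = 12 K

12


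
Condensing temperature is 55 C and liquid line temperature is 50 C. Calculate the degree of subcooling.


Subcooling = T_cond - T_liquid
Subcooling = 55 - 50
Subcooling = 5 K

5


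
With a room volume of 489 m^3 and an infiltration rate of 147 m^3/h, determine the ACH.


ACH = flow / volume
ACH = 147 / 489
ACH = 0.301

0.301


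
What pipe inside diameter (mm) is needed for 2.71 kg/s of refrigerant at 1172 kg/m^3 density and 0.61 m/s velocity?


A = m_dot / (rho * v) = 2.71 / (1172 * 0.61) = 0.003790633917 m^2
d = sqrt(4*A/pi) * 1000
d = 69.5 mm

69.5


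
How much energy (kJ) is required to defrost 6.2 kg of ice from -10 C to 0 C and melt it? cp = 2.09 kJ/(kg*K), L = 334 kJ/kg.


Sensible heat = cp * dT = 2.09 * 10 = 20.9 kJ/kg
Total per kg = 20.9 + 334 = 354.9 kJ/kg
Q = m * total = 6.2 * 354.9
Q = 2200.4 kJ

2200.4


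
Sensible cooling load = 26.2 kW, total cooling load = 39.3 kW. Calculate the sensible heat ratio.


SHR = Q_sensible / Q_total
SHR = 26.2 / 39.3
SHR = 0.667

0.667


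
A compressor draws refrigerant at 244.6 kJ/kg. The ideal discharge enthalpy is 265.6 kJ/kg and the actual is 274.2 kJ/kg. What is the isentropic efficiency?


dh_ideal = 265.6 - 244.6 = 21.0 kJ/kg
dh_actual = 274.2 - 244.6 = 29.6 kJ/kg
eta_s = dh_ideal / dh_actual = 21.0 / 29.6
eta_s = 0.7095

0.7095


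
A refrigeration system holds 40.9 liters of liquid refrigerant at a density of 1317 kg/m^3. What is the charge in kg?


Charge = V * rho / 1000
Charge = 40.9 * 1317 / 1000
Charge = 53.87 kg

53.87


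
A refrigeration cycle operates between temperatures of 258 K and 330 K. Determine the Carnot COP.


dT = 330 - 258 = 72 K
COP_carnot = T_cold / dT = 258 / 72
COP_carnot = 3.583

3.583


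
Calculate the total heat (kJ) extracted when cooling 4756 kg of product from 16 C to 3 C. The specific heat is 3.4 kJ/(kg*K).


dT = 16 - (3) = 13 K
Q = m * cp * dT = 4756 * 3.4 * 13
Q = 210215 kJ

210215


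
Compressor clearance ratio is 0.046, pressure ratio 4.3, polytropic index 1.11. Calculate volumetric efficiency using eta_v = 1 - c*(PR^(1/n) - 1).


PR^(1/n) = 4.3^(1/1.11) = 3.7212796
eta_v = 1 - 0.046 * (3.7212796 - 1)
eta_v = 0.8748

0.8748


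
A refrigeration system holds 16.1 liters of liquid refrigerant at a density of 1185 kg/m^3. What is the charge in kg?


Charge = V * rho / 1000
Charge = 16.1 * 1185 / 1000
Charge = 19.08 kg

19.08


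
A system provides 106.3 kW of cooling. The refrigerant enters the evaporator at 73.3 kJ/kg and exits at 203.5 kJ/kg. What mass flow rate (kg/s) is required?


dh = 203.5 - 73.3 = 130.2 kJ/kg
m_dot = Q / dh = 106.3 / 130.2 = 0.8164 kg/s

0.8164


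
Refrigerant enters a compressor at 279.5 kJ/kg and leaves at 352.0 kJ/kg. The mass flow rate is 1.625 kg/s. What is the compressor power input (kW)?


dh = 352.0 - 279.5 = 72.5 kJ/kg
W = m_dot * dh = 1.625 * 72.5 = 117.81 kW

117.81


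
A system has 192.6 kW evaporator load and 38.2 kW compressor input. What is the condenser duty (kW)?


Q_cond = Q_evap + W
Q_cond = 192.6 + 38.2
Q_cond = 230.8 kW

230.8


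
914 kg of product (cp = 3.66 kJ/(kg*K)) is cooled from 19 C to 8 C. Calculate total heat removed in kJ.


dT = 19 - (8) = 11 K
Q = m * cp * dT = 914 * 3.66 * 11
Q = 36798 kJ

36798


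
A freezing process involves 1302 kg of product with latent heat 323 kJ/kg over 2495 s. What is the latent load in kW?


Q_lat = m * h_fg / t
Q_lat = 1302 * 323 / 2495
Q_lat = 168.56 kW

168.56


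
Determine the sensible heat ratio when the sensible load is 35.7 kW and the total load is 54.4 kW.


SHR = Q_sensible / Q_total
SHR = 35.7 / 54.4
SHR = 0.656

0.656


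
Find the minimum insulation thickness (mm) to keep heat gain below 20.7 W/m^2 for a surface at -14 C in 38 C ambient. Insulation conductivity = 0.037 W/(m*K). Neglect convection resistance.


dT = 38 - (-14) = 52 K
thickness = k * dT / q_max * 1000
thickness = 0.037 * 52 / 20.7 * 1000
thickness = 92.9 mm

92.9


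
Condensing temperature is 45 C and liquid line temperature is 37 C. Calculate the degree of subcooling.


Subcooling = T_cond - T_liquid
Subcooling = 45 - 37
Subcooling = 8 K

8


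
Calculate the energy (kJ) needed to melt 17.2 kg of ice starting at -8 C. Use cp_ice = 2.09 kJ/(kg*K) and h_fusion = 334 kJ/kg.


Sensible heat = cp * dT = 2.09 * 8 = 16.72 kJ/kg
Total per kg = 16.72 + 334 = 350.72 kJ/kg
Q = m * total = 17.2 * 350.72
Q = 6032.4 kJ

6032.4


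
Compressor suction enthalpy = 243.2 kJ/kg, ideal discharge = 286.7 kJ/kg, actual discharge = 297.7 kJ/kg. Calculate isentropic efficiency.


dh_ideal = 286.7 - 243.2 = 43.5 kJ/kg
dh_actual = 297.7 - 243.2 = 54.5 kJ/kg
eta_s = dh_ideal / dh_actual = 43.5 / 54.5
eta_s = 0.7982

0.7982


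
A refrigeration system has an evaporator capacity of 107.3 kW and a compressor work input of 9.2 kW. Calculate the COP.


COP = Q_evap / W
COP = 107.3 / 9.2
COP = 11.663

11.663


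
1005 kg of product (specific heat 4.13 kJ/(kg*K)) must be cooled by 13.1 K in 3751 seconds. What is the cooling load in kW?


Q = m * cp * dT / t
Q = 1005 * 4.13 * 13.1 / 3751
Q = 14.496 kW

14.496


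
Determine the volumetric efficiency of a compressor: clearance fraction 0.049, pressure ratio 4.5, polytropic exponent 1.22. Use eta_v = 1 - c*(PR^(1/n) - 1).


PR^(1/n) = 4.5^(1/1.22) = 3.43099506
eta_v = 1 - 0.049 * (3.43099506 - 1)
eta_v = 0.8809

0.8809


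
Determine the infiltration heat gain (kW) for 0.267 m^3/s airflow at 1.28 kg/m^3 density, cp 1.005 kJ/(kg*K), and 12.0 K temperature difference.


Q = V_dot * rho * cp * dT
Q = 0.267 * 1.28 * 1.005 * 12.0
Q = 4.122 kW

4.122


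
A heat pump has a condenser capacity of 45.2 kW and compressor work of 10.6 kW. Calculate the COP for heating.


COP_hp = Q_cond / W
COP_hp = 45.2 / 10.6
COP_hp = 4.264

4.264


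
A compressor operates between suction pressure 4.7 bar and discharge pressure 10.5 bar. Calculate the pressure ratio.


PR = P_high / P_low
PR = 10.5 / 4.7
PR = 2.234

2.234


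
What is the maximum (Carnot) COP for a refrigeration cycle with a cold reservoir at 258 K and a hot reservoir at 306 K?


dT = 306 - 258 = 48 K
COP_carnot = T_cold / dT = 258 / 48
COP_carnot = 5.375

5.375


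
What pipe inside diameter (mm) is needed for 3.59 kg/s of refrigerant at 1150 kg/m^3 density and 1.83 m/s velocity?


A = m_dot / (rho * v) = 3.59 / (1150 * 1.83) = 0.001705868377 m^2
d = sqrt(4*A/pi) * 1000
d = 46.6 mm

46.6


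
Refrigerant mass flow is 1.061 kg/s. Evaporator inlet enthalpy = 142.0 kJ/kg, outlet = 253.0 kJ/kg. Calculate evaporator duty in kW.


dh = 253.0 - 142.0 = 111.0 kJ/kg
Q_evap = m_dot * dh = 1.061 * 111.0
Q_evap = 117.77 kW

117.77


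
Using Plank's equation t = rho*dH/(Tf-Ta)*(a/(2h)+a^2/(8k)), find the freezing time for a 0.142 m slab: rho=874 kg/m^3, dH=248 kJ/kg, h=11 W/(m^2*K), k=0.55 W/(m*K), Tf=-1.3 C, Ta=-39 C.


dT = -1.3 - (-39) = 37.7 K
term1 = a/(2h) = 0.142/(2*11) = 0.006454545455
term2 = a^2/(8k) = 0.142^2/(8*0.55) = 0.004582727273
t = rho*dH*1000/dT * (term1 + term2)
t = 874*248*1000/37.7 * (0.006454545455 + 0.004582727273)
t = 63458 s

63458


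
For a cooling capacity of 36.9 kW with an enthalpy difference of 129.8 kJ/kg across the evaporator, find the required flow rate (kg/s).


m_dot = Q / dh
m_dot = 36.9 / 129.8
m_dot = 0.2843 kg/s

0.2843


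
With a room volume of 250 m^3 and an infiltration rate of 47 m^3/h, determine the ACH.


ACH = flow / volume
ACH = 47 / 250
ACH = 0.188

0.188


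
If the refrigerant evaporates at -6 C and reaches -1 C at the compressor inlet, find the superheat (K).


Superheat = T_suction - T_evap
Superheat = -1 - (-6)
Superheat = 5 K

5


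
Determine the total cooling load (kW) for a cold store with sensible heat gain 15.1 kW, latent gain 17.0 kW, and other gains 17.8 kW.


Q_total = Q_s + Q_l + Q_misc
Q_total = 15.1 + 17.0 + 17.8
Q_total = 49.9 kW

49.9


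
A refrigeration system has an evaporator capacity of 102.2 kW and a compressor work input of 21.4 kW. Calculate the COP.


COP = Q_evap / W
COP = 102.2 / 21.4
COP = 4.776

4.776


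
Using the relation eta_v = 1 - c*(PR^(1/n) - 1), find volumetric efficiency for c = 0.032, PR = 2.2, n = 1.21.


PR^(1/n) = 2.2^(1/1.21) = 1.91864202
eta_v = 1 - 0.032 * (1.91864202 - 1)
eta_v = 0.9706

0.9706


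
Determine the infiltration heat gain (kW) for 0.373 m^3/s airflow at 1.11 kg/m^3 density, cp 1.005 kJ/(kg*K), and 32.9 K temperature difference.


Q = V_dot * rho * cp * dT
Q = 0.373 * 1.11 * 1.005 * 32.9
Q = 13.69 kW

13.69


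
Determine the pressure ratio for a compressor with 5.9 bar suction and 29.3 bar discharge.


PR = P_high / P_low
PR = 29.3 / 5.9
PR = 4.966

4.966


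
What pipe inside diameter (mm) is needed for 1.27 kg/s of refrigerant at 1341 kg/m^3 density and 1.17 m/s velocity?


A = m_dot / (rho * v) = 1.27 / (1341 * 1.17) = 0.0008094482367 m^2
d = sqrt(4*A/pi) * 1000
d = 32.1 mm

32.1


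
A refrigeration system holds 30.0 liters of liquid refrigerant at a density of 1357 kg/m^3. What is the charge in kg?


Charge = V * rho / 1000
Charge = 30.0 * 1357 / 1000
Charge = 40.71 kg

40.71


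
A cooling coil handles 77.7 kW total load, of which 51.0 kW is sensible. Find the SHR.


SHR = Q_sensible / Q_total
SHR = 51.0 / 77.7
SHR = 0.656

0.656


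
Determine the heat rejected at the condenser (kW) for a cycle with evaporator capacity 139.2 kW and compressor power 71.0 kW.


Q_cond = Q_evap + W
Q_cond = 139.2 + 71.0
Q_cond = 210.2 kW

210.2


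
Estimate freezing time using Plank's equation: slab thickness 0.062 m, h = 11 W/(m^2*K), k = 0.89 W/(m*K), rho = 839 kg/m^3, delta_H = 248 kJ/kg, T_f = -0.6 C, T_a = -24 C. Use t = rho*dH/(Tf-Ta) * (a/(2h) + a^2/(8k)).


dT = -0.6 - (-24) = 23.4 K
term1 = a/(2h) = 0.062/(2*11) = 0.002818181818
term2 = a^2/(8k) = 0.062^2/(8*0.89) = 0.0005398876404
t = rho*dH*1000/dT * (term1 + term2)
t = 839*248*1000/23.4 * (0.002818181818 + 0.0005398876404)
t = 29860 s

29860


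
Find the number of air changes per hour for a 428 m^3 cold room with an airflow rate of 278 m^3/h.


ACH = flow / volume
ACH = 278 / 428
ACH = 0.65

0.65


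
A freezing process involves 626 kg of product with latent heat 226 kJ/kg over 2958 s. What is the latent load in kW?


Q_lat = m * h_fg / t
Q_lat = 626 * 226 / 2958
Q_lat = 47.83 kW

47.83


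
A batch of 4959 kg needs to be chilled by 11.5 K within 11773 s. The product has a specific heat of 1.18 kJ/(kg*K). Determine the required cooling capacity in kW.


Q = m * cp * dT / t
Q = 4959 * 1.18 * 11.5 / 11773
Q = 5.716 kW

5.716


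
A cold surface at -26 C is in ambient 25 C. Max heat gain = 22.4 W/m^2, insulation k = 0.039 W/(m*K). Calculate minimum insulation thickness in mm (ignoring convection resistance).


dT = 25 - (-26) = 51 K
thickness = k * dT / q_max * 1000
thickness = 0.039 * 51 / 22.4 * 1000
thickness = 88.8 mm

88.8


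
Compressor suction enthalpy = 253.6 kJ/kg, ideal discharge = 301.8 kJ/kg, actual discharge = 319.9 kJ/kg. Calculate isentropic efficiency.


dh_ideal = 301.8 - 253.6 = 48.2 kJ/kg
dh_actual = 319.9 - 253.6 = 66.3 kJ/kg
eta_s = dh_ideal / dh_actual = 48.2 / 66.3
eta_s = 0.727

0.727


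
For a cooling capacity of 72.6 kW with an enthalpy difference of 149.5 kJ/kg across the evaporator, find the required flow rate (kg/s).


m_dot = Q / dh
m_dot = 72.6 / 149.5
m_dot = 0.4856 kg/s

0.4856


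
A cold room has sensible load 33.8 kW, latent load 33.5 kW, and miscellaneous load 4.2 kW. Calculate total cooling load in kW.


Q_total = Q_s + Q_l + Q_misc
Q_total = 33.8 + 33.5 + 4.2
Q_total = 71.5 kW

71.5


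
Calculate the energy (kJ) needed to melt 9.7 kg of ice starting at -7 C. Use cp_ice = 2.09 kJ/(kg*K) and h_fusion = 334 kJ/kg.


Sensible heat = cp * dT = 2.09 * 7 = 14.63 kJ/kg
Total per kg = 14.63 + 334 = 348.63 kJ/kg
Q = m * total = 9.7 * 348.63
Q = 3381.7 kJ

3381.7


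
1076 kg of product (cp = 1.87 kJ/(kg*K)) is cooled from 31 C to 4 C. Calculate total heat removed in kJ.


dT = 31 - (4) = 27 K
Q = m * cp * dT = 1076 * 1.87 * 27
Q = 54327 kJ

54327


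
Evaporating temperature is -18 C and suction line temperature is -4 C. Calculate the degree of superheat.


Superheat = T_suction - T_evap
Superheat = -4 - (-18)
Superheat = 14 K

14


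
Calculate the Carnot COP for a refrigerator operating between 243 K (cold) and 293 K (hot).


dT = 293 - 243 = 50 K
COP_carnot = T_cold / dT = 243 / 50
COP_carnot = 4.86

4.86


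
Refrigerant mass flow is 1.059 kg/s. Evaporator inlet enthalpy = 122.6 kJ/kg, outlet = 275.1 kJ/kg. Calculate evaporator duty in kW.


dh = 275.1 - 122.6 = 152.5 kJ/kg
Q_evap = m_dot * dh = 1.059 * 152.5
Q_evap = 161.5 kW

161.5


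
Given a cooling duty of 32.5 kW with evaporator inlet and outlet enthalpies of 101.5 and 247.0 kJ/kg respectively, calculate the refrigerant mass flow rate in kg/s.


dh = 247.0 - 101.5 = 145.5 kJ/kg
m_dot = Q / dh = 32.5 / 145.5 = 0.2234 kg/s

0.2234


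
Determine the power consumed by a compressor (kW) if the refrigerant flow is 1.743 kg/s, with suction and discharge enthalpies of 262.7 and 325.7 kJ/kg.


dh = 325.7 - 262.7 = 63.0 kJ/kg
W = m_dot * dh = 1.743 * 63.0 = 109.81 kW

109.81


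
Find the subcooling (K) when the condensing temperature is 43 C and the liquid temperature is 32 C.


Subcooling = T_cond - T_liquid
Subcooling = 43 - 32
Subcooling = 11 K

11


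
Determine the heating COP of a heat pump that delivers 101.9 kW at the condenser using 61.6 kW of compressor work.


COP_hp = Q_cond / W
COP_hp = 101.9 / 61.6
COP_hp = 1.654

1.654


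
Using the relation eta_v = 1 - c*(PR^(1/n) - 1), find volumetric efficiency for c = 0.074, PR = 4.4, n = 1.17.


PR^(1/n) = 4.4^(1/1.17) = 3.54780346
eta_v = 1 - 0.074 * (3.54780346 - 1)
eta_v = 0.8115

0.8115


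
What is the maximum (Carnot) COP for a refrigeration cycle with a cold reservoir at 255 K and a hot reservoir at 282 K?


dT = 282 - 255 = 27 K
COP_carnot = T_cold / dT = 255 / 27
COP_carnot = 9.444

9.444


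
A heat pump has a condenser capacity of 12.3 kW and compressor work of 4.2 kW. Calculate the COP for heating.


COP_hp = Q_cond / W
COP_hp = 12.3 / 4.2
COP_hp = 2.929

2.929


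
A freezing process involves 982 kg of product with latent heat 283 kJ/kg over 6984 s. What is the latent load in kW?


Q_lat = m * h_fg / t
Q_lat = 982 * 283 / 6984
Q_lat = 39.79 kW

39.79


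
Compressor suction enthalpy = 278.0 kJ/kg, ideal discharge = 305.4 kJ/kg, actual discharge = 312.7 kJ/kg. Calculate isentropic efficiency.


dh_ideal = 305.4 - 278.0 = 27.4 kJ/kg
dh_actual = 312.7 - 278.0 = 34.7 kJ/kg
eta_s = dh_ideal / dh_actual = 27.4 / 34.7
eta_s = 0.7896

0.7896


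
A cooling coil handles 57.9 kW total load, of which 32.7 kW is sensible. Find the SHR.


SHR = Q_sensible / Q_total
SHR = 32.7 / 57.9
SHR = 0.565

0.565


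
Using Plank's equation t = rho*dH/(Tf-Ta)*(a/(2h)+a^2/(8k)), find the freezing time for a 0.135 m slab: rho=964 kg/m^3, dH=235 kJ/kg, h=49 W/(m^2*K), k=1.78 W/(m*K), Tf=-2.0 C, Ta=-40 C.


dT = -2.0 - (-40) = 38.0 K
term1 = a/(2h) = 0.135/(2*49) = 0.00137755102
term2 = a^2/(8k) = 0.135^2/(8*1.78) = 0.001279845506
t = rho*dH*1000/dT * (term1 + term2)
t = 964*235*1000/38.0 * (0.00137755102 + 0.001279845506)
t = 15842 s

15842


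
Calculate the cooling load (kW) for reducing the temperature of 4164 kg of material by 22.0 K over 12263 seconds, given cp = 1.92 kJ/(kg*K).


Q = m * cp * dT / t
Q = 4164 * 1.92 * 22.0 / 12263
Q = 14.343 kW

14.343


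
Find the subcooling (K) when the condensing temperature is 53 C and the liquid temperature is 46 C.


Subcooling = T_cond - T_liquid
Subcooling = 53 - 46
Subcooling = 7 K

7


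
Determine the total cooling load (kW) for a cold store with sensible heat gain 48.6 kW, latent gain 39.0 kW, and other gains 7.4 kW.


Q_total = Q_s + Q_l + Q_misc
Q_total = 48.6 + 39.0 + 7.4
Q_total = 95.0 kW

95.0


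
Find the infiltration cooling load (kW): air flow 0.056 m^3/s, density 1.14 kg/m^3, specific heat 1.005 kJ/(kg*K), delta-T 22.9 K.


Q = V_dot * rho * cp * dT
Q = 0.056 * 1.14 * 1.005 * 22.9
Q = 1.469 kW

1.469


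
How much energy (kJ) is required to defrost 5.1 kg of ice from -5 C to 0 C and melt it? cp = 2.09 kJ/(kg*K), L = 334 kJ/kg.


Sensible heat = cp * dT = 2.09 * 5 = 10.45 kJ/kg
Total per kg = 10.45 + 334 = 344.45 kJ/kg
Q = m * total = 5.1 * 344.45
Q = 1756.7 kJ

1756.7


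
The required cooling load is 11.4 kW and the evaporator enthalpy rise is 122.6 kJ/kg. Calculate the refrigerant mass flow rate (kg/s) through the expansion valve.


m_dot = Q / dh
m_dot = 11.4 / 122.6
m_dot = 0.093 kg/s

0.093


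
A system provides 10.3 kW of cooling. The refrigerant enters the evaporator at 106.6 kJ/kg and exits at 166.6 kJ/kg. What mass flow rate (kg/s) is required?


dh = 166.6 - 106.6 = 60.0 kJ/kg
m_dot = Q / dh = 10.3 / 60.0 = 0.1717 kg/s

0.1717


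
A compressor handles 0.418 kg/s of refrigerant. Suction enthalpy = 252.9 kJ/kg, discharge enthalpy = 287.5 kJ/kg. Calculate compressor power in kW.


dh = 287.5 - 252.9 = 34.6 kJ/kg
W = m_dot * dh = 0.418 * 34.6 = 14.46 kW

14.46


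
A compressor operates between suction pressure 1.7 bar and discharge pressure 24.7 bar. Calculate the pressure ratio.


PR = P_high / P_low
PR = 24.7 / 1.7
PR = 14.529

14.529


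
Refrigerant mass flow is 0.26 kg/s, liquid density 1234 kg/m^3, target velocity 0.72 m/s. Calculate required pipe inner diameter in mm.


A = m_dot / (rho * v) = 0.26 / (1234 * 0.72) = 0.0002926346119 m^2
d = sqrt(4*A/pi) * 1000
d = 19.3 mm

19.3
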